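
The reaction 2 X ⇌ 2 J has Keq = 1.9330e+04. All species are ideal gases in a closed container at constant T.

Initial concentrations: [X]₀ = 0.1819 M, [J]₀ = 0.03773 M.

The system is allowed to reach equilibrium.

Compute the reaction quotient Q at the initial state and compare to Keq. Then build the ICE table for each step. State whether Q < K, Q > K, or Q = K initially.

Q₀ = 0.04302; Q < K (proceeds forward)

Q₀ = 0.04302 vs Keq = 1.9330e+04 ⇒ Q<K, forward
Step 1:
                   X          J
  I           0.1819    0.03773
  C          -0.1803     0.1803
  E         0.001568     0.2181
  solve Keq expr → x = 0.09017; check Q = 1.9330e+04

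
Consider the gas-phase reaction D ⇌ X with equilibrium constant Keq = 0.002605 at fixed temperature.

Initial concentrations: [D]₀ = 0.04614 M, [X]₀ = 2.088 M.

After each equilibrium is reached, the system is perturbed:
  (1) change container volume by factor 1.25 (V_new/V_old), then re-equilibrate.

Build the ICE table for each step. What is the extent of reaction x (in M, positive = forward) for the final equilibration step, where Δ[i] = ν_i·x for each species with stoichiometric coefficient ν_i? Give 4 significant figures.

Q₀ = 45.25 vs Keq = 0.002605 ⇒ Q>K, reverse
Step 1:
                   D          X
  Initial    0.04614      2.088
  Change       2.082     -2.082
  Equil        2.129   0.005545
  solve Keq expr → x = -2.082; check Q = 0.002605
Then change container volume by factor 1.25 (V_new/V_old).
Step 2:
                   D          X
  Initial      1.703   0.004436
  Change           0          0
  Equil        1.703   0.004436
  solve Keq expr → x = 0; check Q = 0.002605

x = 0 M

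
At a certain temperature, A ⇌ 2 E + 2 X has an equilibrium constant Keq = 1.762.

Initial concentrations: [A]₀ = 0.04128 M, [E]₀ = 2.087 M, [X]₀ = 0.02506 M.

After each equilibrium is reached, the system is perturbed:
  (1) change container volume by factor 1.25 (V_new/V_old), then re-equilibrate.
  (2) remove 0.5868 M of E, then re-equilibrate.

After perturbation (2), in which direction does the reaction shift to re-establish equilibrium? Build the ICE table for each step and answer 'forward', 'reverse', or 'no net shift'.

Direction: forward

Q₀ = 0.06626 vs Keq = 1.762 ⇒ Q<K, forward
Step 1:
                  A         E         X
  init      0.04128     2.087   0.02506
  Δ        -0.02592   0.05185   0.05185
  eq        0.01536     2.139   0.07691
  solve Keq expr → x = 0.02592; check Q = 1.762
Then change container volume by factor 1.25 (V_new/V_old).
Step 2:
                  A         E         X
  init      0.01229     1.711   0.06153
  Δ        -0.00412  0.008239  0.008239
  eq       0.008165     1.719   0.06977
  solve Keq expr → x = 0.00412; check Q = 1.762
Then remove 0.5868 M of E.
Step 3:
                  A         E         X
  init     0.008165     1.133   0.06977
  Δ        -0.00376   0.00752   0.00752
  eq       0.004406      1.14   0.07728
  solve Keq expr → x = 0.00376; check Q = 1.762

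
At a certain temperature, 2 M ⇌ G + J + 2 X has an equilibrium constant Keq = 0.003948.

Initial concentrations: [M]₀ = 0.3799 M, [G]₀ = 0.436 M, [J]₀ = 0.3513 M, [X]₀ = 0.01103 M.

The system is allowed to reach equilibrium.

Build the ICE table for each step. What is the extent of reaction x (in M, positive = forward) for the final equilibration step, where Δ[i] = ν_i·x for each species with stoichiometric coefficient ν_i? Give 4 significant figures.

Q₀ = 1.2912e-04 vs Keq = 0.003948 ⇒ Q<K, forward
Step 1:
                  M         G         J         X
  Initial    0.3799     0.436    0.3513   0.01103
  Change   -0.04072   0.02036   0.02036   0.04072
  Equil      0.3392    0.4564    0.3717   0.05175
  solve Keq expr → x = 0.02036; check Q = 0.003948

x = 0.02036 M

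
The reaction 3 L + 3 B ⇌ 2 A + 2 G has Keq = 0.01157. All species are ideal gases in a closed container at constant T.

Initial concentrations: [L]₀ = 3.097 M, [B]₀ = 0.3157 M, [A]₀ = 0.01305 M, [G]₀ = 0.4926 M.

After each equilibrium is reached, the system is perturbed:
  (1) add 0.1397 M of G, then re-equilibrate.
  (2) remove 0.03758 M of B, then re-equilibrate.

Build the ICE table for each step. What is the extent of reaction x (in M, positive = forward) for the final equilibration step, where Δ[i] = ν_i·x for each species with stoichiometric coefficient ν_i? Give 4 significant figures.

x = -0.005183 M

Q₀ = 4.4214e-05 vs Keq = 0.01157 ⇒ Q<K, forward
Step 1:
                   L          B          A          G
  Initial      3.097     0.3157    0.01305     0.4926
  Change     -0.1135    -0.1135    0.07565    0.07565
  Equil        2.984     0.2022     0.0887     0.5683
  solve Keq expr → x = 0.03783; check Q = 0.01157
Then add 0.1397 M of G.
Step 2:
                   L          B          A          G
  Initial      2.984     0.2022     0.0887      0.708
  Change     0.01328    0.01328  -0.008854  -0.008854
  Equil        2.997     0.2155    0.07985     0.6991
  solve Keq expr → x = -0.004427; check Q = 0.01157
Then remove 0.03758 M of B.
Step 3:
                   L          B          A          G
  Initial      2.997     0.1779    0.07985     0.6991
  Change     0.01555    0.01555   -0.01037   -0.01037
  Equil        3.012     0.1935    0.06948     0.6887
  solve Keq expr → x = -0.005183; check Q = 0.01157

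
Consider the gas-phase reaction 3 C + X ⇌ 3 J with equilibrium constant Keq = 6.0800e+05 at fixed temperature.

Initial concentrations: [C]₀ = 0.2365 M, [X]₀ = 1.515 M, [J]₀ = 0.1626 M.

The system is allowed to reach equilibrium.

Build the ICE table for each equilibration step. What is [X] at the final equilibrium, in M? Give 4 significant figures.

[X]_eq = 1.438 M

Q₀ = 0.2145 vs Keq = 6.0800e+05 ⇒ Q<K, forward
Step 1:
                  C         X         J
  init       0.2365     1.515    0.1626
  Δ         -0.2324  -0.07746    0.2324
  eq       0.004131     1.438     0.395
  solve Keq expr → x = 0.07746; check Q = 6.0800e+05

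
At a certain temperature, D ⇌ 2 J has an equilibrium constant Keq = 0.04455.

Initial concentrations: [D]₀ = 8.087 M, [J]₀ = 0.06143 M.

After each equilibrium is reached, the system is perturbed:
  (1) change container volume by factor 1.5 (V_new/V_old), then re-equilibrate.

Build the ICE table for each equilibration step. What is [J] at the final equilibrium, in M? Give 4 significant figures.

Q₀ = 4.6663e-04 vs Keq = 0.04455 ⇒ Q<K, forward
Step 1:
                    D           J
  init          8.087     0.06143
  Δ           -0.2645      0.5289
  eq            7.823      0.5903
  solve Keq expr → x = 0.2645; check Q = 0.04455
Then change container volume by factor 1.5 (V_new/V_old).
Step 2:
                    D           J
  init          5.215      0.3936
  Δ          -0.04322     0.08645
  eq            5.172        0.48
  solve Keq expr → x = 0.04322; check Q = 0.04455

[J]_eq = 0.48 M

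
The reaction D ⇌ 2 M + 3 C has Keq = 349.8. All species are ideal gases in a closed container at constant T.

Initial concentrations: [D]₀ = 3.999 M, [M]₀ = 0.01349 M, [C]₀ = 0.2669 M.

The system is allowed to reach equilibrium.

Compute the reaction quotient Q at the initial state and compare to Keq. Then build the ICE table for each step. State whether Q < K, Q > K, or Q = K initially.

Q₀ = 8.6520e-07 vs Keq = 349.8 ⇒ Q<K, forward
Step 1:
                    D           M           C
  I             3.999     0.01349      0.2669
  C            -1.468       2.935       4.403
  E             2.531       2.949        4.67
  solve Keq expr → x = 1.468; check Q = 349.8

Q₀ = 8.6520e-07; Q < K (proceeds forward)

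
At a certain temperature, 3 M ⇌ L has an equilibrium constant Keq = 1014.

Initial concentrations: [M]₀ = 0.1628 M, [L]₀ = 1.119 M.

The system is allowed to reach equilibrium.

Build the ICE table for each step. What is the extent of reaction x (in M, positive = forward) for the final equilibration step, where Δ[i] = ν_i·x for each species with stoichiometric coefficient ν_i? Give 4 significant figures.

Q₀ = 259.3 vs Keq = 1014 ⇒ Q<K, forward
Step 1:
                    M           L
  Initial      0.1628       1.119
  Change     -0.05886     0.01962
  Equil        0.1039       1.139
  solve Keq expr → x = 0.01962; check Q = 1014

x = 0.01962 M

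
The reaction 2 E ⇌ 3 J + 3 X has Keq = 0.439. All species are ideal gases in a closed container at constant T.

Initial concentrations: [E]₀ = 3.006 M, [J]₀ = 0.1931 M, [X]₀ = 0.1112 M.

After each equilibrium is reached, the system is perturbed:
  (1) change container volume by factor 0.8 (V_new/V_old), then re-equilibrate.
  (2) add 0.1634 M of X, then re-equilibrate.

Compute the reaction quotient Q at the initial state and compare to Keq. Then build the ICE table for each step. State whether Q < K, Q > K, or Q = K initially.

Q₀ = 1.0957e-06; Q < K (proceeds forward)

Q₀ = 1.0957e-06 vs Keq = 0.439 ⇒ Q<K, forward
Step 1:
                   E          J          X
  I            3.006     0.1931     0.1112
  C          -0.6702      1.005      1.005
  E            2.336      1.198      1.116
  solve Keq expr → x = 0.3351; check Q = 0.439
Then change container volume by factor 0.8 (V_new/V_old).
Step 2:
                   E          J          X
  I             2.92      1.498      1.396
  C           0.1218    -0.1826    -0.1826
  E            3.042      1.315      1.213
  solve Keq expr → x = -0.06088; check Q = 0.439
Then add 0.1634 M of X.
Step 3:
                   E          J          X
  I            3.042      1.315      1.376
  C           0.0503   -0.07545   -0.07545
  E            3.092       1.24      1.301
  solve Keq expr → x = -0.02515; check Q = 0.439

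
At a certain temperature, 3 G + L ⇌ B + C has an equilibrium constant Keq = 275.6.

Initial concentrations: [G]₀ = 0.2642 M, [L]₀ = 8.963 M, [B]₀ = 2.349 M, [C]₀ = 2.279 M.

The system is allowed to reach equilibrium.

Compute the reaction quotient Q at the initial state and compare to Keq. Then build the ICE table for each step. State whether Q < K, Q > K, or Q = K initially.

Q₀ = 32.39; Q < K (proceeds forward)

Q₀ = 32.39 vs Keq = 275.6 ⇒ Q<K, forward
Step 1:
                    G           L           B           C
  I            0.2642       8.963       2.349       2.279
  C           -0.1329    -0.04431     0.04431     0.04431
  E            0.1313       8.919       2.393       2.323
  solve Keq expr → x = 0.04431; check Q = 275.6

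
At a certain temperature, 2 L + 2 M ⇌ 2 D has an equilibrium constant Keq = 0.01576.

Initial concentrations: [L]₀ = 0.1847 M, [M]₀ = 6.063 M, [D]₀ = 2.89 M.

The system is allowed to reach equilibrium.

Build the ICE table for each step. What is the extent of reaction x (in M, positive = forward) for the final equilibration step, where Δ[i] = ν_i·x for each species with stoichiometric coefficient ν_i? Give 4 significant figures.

Q₀ = 6.66 vs Keq = 0.01576 ⇒ Q>K, reverse
Step 1:
                  L         M         D
  init       0.1847     6.063      2.89
  Δ           1.402     1.402    -1.402
  eq          1.587     7.465     1.488
  solve Keq expr → x = -0.7012; check Q = 0.01576

x = -0.7012 M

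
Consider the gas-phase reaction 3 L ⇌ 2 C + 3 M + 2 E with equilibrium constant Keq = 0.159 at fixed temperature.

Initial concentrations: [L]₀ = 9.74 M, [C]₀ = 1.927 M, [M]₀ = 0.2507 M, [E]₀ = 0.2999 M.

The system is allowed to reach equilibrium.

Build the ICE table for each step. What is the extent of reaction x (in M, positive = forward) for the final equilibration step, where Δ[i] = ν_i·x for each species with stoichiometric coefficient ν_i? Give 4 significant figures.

x = 0.5128 M

Q₀ = 5.6951e-06 vs Keq = 0.159 ⇒ Q<K, forward
Step 1:
                    L           C           M           E
  I              9.74       1.927      0.2507      0.2999
  C            -1.538       1.026       1.538       1.026
  E             8.202       2.953       1.789       1.326
  solve Keq expr → x = 0.5128; check Q = 0.159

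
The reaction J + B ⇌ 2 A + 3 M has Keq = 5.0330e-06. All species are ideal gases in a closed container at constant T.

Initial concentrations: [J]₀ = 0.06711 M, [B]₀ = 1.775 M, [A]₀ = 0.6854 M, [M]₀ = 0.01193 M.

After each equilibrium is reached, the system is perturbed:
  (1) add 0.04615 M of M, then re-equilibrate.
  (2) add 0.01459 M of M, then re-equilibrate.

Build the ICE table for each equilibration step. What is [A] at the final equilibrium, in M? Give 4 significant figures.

Q₀ = 6.6961e-06 vs Keq = 5.0330e-06 ⇒ Q>K, reverse
Step 1:
                    J           B           A           M
  Initial     0.06711       1.775      0.6854     0.01193
  Change   3.5198e-04  3.5198e-04 -7.0396e-04   -0.001056
  Equil       0.06746       1.775      0.6847     0.01087
  solve Keq expr → x = -3.5198e-04; check Q = 5.0330e-06
Then add 0.04615 M of M.
Step 2:
                    J           B           A           M
  Initial     0.06746       1.775      0.6847     0.05702
  Change        0.015       0.015    -0.03001    -0.04501
  Equil       0.08247        1.79      0.6547     0.01201
  solve Keq expr → x = -0.015; check Q = 5.0330e-06
Then add 0.01459 M of M.
Step 3:
                    J           B           A           M
  Initial     0.08247        1.79      0.6547      0.0266
  Change     0.004744    0.004744   -0.009489    -0.01423
  Equil       0.08721       1.795      0.6452     0.01237
  solve Keq expr → x = -0.004744; check Q = 5.0330e-06

[A]_eq = 0.6452 M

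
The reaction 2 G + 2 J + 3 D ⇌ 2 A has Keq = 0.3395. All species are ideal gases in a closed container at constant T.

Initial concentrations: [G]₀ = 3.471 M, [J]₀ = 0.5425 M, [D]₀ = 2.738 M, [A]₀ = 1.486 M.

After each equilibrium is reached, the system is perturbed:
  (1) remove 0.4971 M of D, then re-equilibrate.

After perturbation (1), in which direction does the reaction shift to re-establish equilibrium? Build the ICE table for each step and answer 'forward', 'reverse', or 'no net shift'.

Direction: reverse

Q₀ = 0.03034 vs Keq = 0.3395 ⇒ Q<K, forward
Step 1:
                    G           J           D           A
  Initial       3.471      0.5425       2.738       1.486
  Change      -0.2756     -0.2756     -0.4133      0.2756
  Equil         3.195      0.2669       2.325       1.762
  solve Keq expr → x = 0.1378; check Q = 0.3395
Then remove 0.4971 M of D.
Step 2:
                    G           J           D           A
  Initial       3.195      0.2669       1.828       1.762
  Change      0.06643     0.06643     0.09965    -0.06643
  Equil         3.262      0.3334       1.927       1.695
  solve Keq expr → x = -0.03322; check Q = 0.3395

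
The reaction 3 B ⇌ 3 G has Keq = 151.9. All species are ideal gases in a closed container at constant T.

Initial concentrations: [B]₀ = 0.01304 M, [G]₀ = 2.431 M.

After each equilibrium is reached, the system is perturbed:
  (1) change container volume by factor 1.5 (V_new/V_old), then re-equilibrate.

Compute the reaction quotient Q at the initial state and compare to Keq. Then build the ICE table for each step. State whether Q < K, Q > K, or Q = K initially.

Q₀ = 6.4792e+06; Q > K (proceeds reverse)

Q₀ = 6.4792e+06 vs Keq = 151.9 ⇒ Q>K, reverse
Step 1:
                    B           G
  I           0.01304       2.431
  C            0.3727     -0.3727
  E            0.3858       2.058
  solve Keq expr → x = -0.1242; check Q = 151.9
Then change container volume by factor 1.5 (V_new/V_old).
Step 2:
                    B           G
  I            0.2572       1.372
  C                 0           0
  E            0.2572       1.372
  solve Keq expr → x = 0; check Q = 151.9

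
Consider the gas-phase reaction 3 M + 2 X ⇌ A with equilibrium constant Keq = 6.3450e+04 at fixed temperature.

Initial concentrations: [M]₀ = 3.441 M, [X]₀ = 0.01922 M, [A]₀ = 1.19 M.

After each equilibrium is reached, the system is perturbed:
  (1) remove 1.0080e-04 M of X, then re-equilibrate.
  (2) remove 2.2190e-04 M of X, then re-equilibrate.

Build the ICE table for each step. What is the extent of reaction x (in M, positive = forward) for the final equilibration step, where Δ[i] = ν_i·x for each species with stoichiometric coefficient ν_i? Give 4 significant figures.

Q₀ = 79.07 vs Keq = 6.3450e+04 ⇒ Q<K, forward
Step 1:
                   M          X          A
  Initial      3.441    0.01922       1.19
  Change     -0.0278   -0.01853   0.009265
  Equil        3.413 6.8944e-04      1.199
  solve Keq expr → x = 0.009265; check Q = 6.3450e+04
Then remove 1.0080e-04 M of X.
Step 2:
                   M          X          A
  Initial      3.413 5.8864e-04      1.199
  Change  1.5111e-04 1.0074e-04 -5.0370e-05
  Equil        3.413 6.8938e-04      1.199
  solve Keq expr → x = -5.0370e-05; check Q = 6.3450e+04
Then remove 2.2190e-04 M of X.
Step 3:
                   M          X          A
  Initial      3.413 4.6748e-04      1.199
  Change  3.3265e-04 2.2177e-04 -1.1088e-04
  Equil        3.414 6.8925e-04      1.199
  solve Keq expr → x = -1.1088e-04; check Q = 6.3450e+04

x = -1.1088e-04 M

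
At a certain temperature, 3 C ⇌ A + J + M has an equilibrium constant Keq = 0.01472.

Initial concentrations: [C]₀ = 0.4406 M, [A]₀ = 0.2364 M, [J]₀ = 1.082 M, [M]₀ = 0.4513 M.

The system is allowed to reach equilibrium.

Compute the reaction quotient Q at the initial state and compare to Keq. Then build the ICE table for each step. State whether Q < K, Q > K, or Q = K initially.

Q₀ = 1.35 vs Keq = 0.01472 ⇒ Q>K, reverse
Step 1:
                    C           A           J           M
  init         0.4406      0.2364       1.082      0.4513
  Δ            0.5395     -0.1798     -0.1798     -0.1798
  eq           0.9801     0.05658      0.9022      0.2715
  solve Keq expr → x = -0.1798; check Q = 0.01472

Q₀ = 1.35; Q > K (proceeds reverse)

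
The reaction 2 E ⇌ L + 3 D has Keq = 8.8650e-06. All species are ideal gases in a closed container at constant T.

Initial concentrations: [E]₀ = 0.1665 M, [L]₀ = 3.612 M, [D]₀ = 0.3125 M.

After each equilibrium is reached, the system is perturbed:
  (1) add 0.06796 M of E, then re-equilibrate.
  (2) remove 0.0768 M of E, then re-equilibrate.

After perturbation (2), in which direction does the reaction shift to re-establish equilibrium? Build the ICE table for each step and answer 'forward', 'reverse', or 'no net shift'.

Direction: reverse

Q₀ = 3.976 vs Keq = 8.8650e-06 ⇒ Q>K, reverse
Step 1:
                  E         L         D
  Initial    0.1665     3.612    0.3125
  Change     0.2037   -0.1018   -0.3055
  Equil      0.3702      3.51  0.007021
  solve Keq expr → x = -0.1018; check Q = 8.8650e-06
Then add 0.06796 M of E.
Step 2:
                  E         L         D
  Initial    0.4381      3.51  0.007021
  Change  -5.5210e-04 2.7605e-04 8.2815e-04
  Equil      0.4376      3.51  0.007849
  solve Keq expr → x = 2.7605e-04; check Q = 8.8650e-06
Then remove 0.0768 M of E.
Step 3:
                  E         L         D
  Initial    0.3608      3.51  0.007849
  Change  6.2627e-04 -3.1314e-04 -9.3941e-04
  Equil      0.3614      3.51  0.006909
  solve Keq expr → x = -3.1314e-04; check Q = 8.8650e-06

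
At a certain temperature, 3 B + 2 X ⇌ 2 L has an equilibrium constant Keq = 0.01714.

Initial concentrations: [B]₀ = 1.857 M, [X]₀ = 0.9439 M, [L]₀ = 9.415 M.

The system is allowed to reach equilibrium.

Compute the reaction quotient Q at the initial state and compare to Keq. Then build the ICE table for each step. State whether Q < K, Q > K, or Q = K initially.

Q₀ = 15.54 vs Keq = 0.01714 ⇒ Q>K, reverse
Step 1:
                   B          X          L
  I            1.857     0.9439      9.415
  C            4.013      2.676     -2.676
  E             5.87      3.619      6.739
  solve Keq expr → x = -1.338; check Q = 0.01714

Q₀ = 15.54; Q > K (proceeds reverse)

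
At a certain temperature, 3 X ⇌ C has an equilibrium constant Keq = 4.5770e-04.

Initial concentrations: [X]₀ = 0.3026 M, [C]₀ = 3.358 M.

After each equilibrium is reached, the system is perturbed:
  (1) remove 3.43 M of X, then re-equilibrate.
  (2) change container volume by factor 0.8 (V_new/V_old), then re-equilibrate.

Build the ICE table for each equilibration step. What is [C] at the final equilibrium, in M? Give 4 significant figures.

[C]_eq = 0.233 M

Q₀ = 121.2 vs Keq = 4.5770e-04 ⇒ Q>K, reverse
Step 1:
                   X          C
  init        0.3026      3.358
  Δ            8.977     -2.992
  eq           9.279     0.3657
  solve Keq expr → x = -2.992; check Q = 4.5770e-04
Then remove 3.43 M of X.
Step 2:
                   X          C
  init         5.849     0.3657
  Δ           0.7097    -0.2366
  eq           6.559     0.1292
  solve Keq expr → x = -0.2366; check Q = 4.5770e-04
Then change container volume by factor 0.8 (V_new/V_old).
Step 3:
                   X          C
  init         8.199     0.1614
  Δ          -0.2146    0.07152
  eq           7.984      0.233
  solve Keq expr → x = 0.07152; check Q = 4.5770e-04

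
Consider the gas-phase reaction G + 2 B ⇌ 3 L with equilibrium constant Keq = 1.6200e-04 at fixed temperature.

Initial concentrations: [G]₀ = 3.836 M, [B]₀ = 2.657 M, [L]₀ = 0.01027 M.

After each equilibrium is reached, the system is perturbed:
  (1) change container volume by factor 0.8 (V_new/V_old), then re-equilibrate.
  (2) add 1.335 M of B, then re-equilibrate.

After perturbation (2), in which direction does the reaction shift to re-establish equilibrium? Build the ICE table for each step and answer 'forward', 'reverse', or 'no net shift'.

Q₀ = 3.9999e-08 vs Keq = 1.6200e-04 ⇒ Q<K, forward
Step 1:
                   G          B          L
  Initial      3.836      2.657    0.01027
  Change    -0.04955    -0.0991     0.1486
  Equil        3.786      2.558     0.1589
  solve Keq expr → x = 0.04955; check Q = 1.6200e-04
Then change container volume by factor 0.8 (V_new/V_old).
Step 2:
                   G          B          L
  Initial      4.733      3.197     0.1986
  Change           0          0          0
  Equil        4.733      3.197     0.1986
  solve Keq expr → x = 0; check Q = 1.6200e-04
Then add 1.335 M of B.
Step 3:
                   G          B          L
  Initial      4.733      4.532     0.1986
  Change    -0.01683   -0.03366    0.05049
  Equil        4.716      4.499     0.2491
  solve Keq expr → x = 0.01683; check Q = 1.6200e-04

Direction: forward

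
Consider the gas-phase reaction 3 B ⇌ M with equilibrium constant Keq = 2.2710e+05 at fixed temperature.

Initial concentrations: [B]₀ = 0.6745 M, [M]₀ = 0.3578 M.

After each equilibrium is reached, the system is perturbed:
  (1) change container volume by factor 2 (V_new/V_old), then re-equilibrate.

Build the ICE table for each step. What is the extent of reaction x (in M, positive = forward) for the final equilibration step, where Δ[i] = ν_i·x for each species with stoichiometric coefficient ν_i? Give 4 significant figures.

x = -0.001331 M

Q₀ = 1.166 vs Keq = 2.2710e+05 ⇒ Q<K, forward
Step 1:
                   B          M
  I           0.6745     0.3578
  C          -0.6608     0.2203
  E          0.01365     0.5781
  solve Keq expr → x = 0.2203; check Q = 2.2710e+05
Then change container volume by factor 2 (V_new/V_old).
Step 2:
                   B          M
  I         0.006827      0.289
  C         0.003994  -0.001331
  E          0.01082     0.2877
  solve Keq expr → x = -0.001331; check Q = 2.2710e+05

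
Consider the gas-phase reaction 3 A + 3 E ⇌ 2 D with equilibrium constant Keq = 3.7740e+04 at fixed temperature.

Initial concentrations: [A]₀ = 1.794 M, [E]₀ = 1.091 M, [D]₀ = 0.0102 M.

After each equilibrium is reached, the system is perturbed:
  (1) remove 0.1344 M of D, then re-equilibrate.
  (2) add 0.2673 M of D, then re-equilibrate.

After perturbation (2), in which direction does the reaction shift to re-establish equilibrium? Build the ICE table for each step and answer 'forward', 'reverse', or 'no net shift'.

Q₀ = 1.3876e-05 vs Keq = 3.7740e+04 ⇒ Q<K, forward
Step 1:
                  A         E         D
  init        1.794     1.091    0.0102
  Δ          -1.059    -1.059    0.7057
  eq         0.7354   0.03244    0.7159
  solve Keq expr → x = 0.3529; check Q = 3.7740e+04
Then remove 0.1344 M of D.
Step 2:
                  A         E         D
  init       0.7354   0.03244    0.5815
  Δ        -0.00396  -0.00396   0.00264
  eq         0.7315   0.02848    0.5841
  solve Keq expr → x = 0.00132; check Q = 3.7740e+04
Then add 0.2673 M of D.
Step 3:
                  A         E         D
  init       0.7315   0.02848    0.8514
  Δ        0.007612  0.007612 -0.005074
  eq         0.7391   0.03609    0.8464
  solve Keq expr → x = -0.002537; check Q = 3.7740e+04

Direction: reverse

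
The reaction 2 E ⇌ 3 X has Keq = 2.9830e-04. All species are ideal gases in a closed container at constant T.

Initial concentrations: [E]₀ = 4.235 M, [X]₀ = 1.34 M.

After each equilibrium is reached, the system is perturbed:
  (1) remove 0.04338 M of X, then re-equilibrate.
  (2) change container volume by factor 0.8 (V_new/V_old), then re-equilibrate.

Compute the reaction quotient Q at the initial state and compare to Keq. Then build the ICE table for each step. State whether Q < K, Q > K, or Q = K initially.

Q₀ = 0.1342; Q > K (proceeds reverse)

Q₀ = 0.1342 vs Keq = 2.9830e-04 ⇒ Q>K, reverse
Step 1:
                    E           X
  Initial       4.235        1.34
  Change       0.7631      -1.145
  Equil         4.998      0.1953
  solve Keq expr → x = -0.3816; check Q = 2.9830e-04
Then remove 0.04338 M of X.
Step 2:
                    E           X
  Initial       4.998      0.1519
  Change     -0.02843     0.04264
  Equil          4.97      0.1946
  solve Keq expr → x = 0.01421; check Q = 2.9830e-04
Then change container volume by factor 0.8 (V_new/V_old).
Step 3:
                    E           X
  Initial       6.212      0.2432
  Change      0.01144    -0.01716
  Equil         6.224      0.2261
  solve Keq expr → x = -0.005719; check Q = 2.9830e-04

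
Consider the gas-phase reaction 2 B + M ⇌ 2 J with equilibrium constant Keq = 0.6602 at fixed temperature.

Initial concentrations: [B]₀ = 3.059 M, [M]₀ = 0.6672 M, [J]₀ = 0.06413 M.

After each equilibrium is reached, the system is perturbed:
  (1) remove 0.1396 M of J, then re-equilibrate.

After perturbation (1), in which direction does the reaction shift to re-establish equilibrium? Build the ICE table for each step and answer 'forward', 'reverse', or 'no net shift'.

Direction: forward

Q₀ = 6.5873e-04 vs Keq = 0.6602 ⇒ Q<K, forward
Step 1:
                  B         M         J
  init        3.059    0.6672   0.06413
  Δ         -0.8367   -0.4183    0.8367
  eq          2.222    0.2489    0.9008
  solve Keq expr → x = 0.4183; check Q = 0.6602
Then remove 0.1396 M of J.
Step 2:
                  B         M         J
  init        2.222    0.2489    0.7612
  Δ        -0.06033  -0.03016   0.06033
  eq          2.162    0.2187    0.8215
  solve Keq expr → x = 0.03016; check Q = 0.6602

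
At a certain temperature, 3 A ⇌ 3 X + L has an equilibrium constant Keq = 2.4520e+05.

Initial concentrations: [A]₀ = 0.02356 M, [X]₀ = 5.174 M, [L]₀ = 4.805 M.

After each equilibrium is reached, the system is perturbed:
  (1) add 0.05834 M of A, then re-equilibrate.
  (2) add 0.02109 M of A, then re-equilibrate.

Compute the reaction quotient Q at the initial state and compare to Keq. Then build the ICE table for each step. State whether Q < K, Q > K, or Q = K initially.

Q₀ = 5.0892e+07 vs Keq = 2.4520e+05 ⇒ Q>K, reverse
Step 1:
                  A         X         L
  init      0.02356     5.174     4.805
  Δ          0.1125   -0.1125  -0.03751
  eq         0.1361     5.061     4.767
  solve Keq expr → x = -0.03751; check Q = 2.4520e+05
Then add 0.05834 M of A.
Step 2:
                  A         X         L
  init       0.1944     5.061     4.767
  Δ        -0.05664   0.05664   0.01888
  eq         0.1378     5.118     4.786
  solve Keq expr → x = 0.01888; check Q = 2.4520e+05
Then add 0.02109 M of A.
Step 3:
                  A         X         L
  init       0.1589     5.118     4.786
  Δ        -0.02047   0.02047  0.006824
  eq         0.1384     5.139     4.793
  solve Keq expr → x = 0.006824; check Q = 2.4520e+05

Q₀ = 5.0892e+07; Q > K (proceeds reverse)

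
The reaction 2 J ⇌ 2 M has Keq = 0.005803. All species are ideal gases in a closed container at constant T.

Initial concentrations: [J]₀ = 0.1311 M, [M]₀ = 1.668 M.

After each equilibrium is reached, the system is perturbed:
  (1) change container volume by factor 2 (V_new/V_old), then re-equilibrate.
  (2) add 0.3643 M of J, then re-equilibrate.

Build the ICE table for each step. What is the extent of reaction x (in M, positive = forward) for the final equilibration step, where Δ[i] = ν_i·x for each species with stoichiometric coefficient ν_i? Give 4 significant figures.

Q₀ = 161.9 vs Keq = 0.005803 ⇒ Q>K, reverse
Step 1:
                  J         M
  Initial    0.1311     1.668
  Change      1.541    -1.541
  Equil       1.672    0.1273
  solve Keq expr → x = -0.7703; check Q = 0.005803
Then change container volume by factor 2 (V_new/V_old).
Step 2:
                  J         M
  Initial    0.8359   0.06367
  Change          0         0
  Equil      0.8359   0.06367
  solve Keq expr → x = 0; check Q = 0.005803
Then add 0.3643 M of J.
Step 3:
                  J         M
  Initial       1.2   0.06367
  Change   -0.02579   0.02579
  Equil       1.174   0.08946
  solve Keq expr → x = 0.01289; check Q = 0.005803

x = 0.01289 M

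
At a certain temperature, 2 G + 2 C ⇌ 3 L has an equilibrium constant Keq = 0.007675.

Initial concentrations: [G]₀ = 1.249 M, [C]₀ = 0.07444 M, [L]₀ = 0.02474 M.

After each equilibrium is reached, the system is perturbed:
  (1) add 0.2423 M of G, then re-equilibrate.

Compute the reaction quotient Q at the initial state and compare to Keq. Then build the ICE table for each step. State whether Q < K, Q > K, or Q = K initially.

Q₀ = 0.001752 vs Keq = 0.007675 ⇒ Q<K, forward
Step 1:
                   G          C          L
  I            1.249    0.07444    0.02474
  C        -0.008331  -0.008331     0.0125
  E            1.241    0.06611    0.03724
  solve Keq expr → x = 0.004166; check Q = 0.007675
Then add 0.2423 M of G.
Step 2:
                   G          C          L
  I            1.483    0.06611    0.03724
  C        -0.002419  -0.002419   0.003629
  E            1.481    0.06369    0.04087
  solve Keq expr → x = 0.00121; check Q = 0.007675

Q₀ = 0.001752; Q < K (proceeds forward)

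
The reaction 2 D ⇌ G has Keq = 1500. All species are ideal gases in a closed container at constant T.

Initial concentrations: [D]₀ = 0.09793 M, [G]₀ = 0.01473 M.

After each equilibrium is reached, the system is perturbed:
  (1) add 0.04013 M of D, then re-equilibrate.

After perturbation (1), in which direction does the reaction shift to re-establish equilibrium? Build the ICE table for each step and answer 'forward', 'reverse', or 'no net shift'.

Q₀ = 1.536 vs Keq = 1500 ⇒ Q<K, forward
Step 1:
                  D         G
  I         0.09793   0.01473
  C        -0.09158   0.04579
  E        0.006352   0.06052
  solve Keq expr → x = 0.04579; check Q = 1500
Then add 0.04013 M of D.
Step 2:
                  D         G
  I         0.04648   0.06052
  C        -0.03917   0.01959
  E        0.007308   0.08011
  solve Keq expr → x = 0.01959; check Q = 1500

Direction: forward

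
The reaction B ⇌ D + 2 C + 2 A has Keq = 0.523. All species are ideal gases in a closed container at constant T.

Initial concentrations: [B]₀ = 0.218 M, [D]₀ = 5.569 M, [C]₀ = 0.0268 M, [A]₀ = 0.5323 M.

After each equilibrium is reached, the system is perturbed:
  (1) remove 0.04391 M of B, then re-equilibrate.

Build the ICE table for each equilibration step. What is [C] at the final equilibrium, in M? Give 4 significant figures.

[C]_eq = 0.1537 M

Q₀ = 0.005199 vs Keq = 0.523 ⇒ Q<K, forward
Step 1:
                    B           D           C           A
  I             0.218       5.569      0.0268      0.5323
  C           -0.0724      0.0724      0.1448      0.1448
  E            0.1456       5.641      0.1716      0.6771
  solve Keq expr → x = 0.0724; check Q = 0.523
Then remove 0.04391 M of B.
Step 2:
                    B           D           C           A
  I            0.1017       5.641      0.1716      0.6771
  C          0.008927   -0.008927    -0.01785    -0.01785
  E            0.1106       5.632      0.1537      0.6592
  solve Keq expr → x = -0.008927; check Q = 0.523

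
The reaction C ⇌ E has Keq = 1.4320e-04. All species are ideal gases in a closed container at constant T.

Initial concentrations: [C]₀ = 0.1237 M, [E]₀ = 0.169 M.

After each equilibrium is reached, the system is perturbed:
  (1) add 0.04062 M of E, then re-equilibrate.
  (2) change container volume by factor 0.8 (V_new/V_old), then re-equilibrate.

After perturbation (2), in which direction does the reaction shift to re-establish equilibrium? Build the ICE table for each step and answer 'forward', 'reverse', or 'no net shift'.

Direction: no net shift

Q₀ = 1.366 vs Keq = 1.4320e-04 ⇒ Q>K, reverse
Step 1:
                   C          E
  Initial     0.1237      0.169
  Change       0.169     -0.169
  Equil       0.2927 4.1909e-05
  solve Keq expr → x = -0.169; check Q = 1.4320e-04
Then add 0.04062 M of E.
Step 2:
                   C          E
  Initial     0.2927    0.04066
  Change     0.04061   -0.04061
  Equil       0.3333 4.7725e-05
  solve Keq expr → x = -0.04061; check Q = 1.4320e-04
Then change container volume by factor 0.8 (V_new/V_old).
Step 3:
                   C          E
  Initial     0.4166 5.9656e-05
  Change           0          0
  Equil       0.4166 5.9656e-05
  solve Keq expr → x = 0; check Q = 1.4320e-04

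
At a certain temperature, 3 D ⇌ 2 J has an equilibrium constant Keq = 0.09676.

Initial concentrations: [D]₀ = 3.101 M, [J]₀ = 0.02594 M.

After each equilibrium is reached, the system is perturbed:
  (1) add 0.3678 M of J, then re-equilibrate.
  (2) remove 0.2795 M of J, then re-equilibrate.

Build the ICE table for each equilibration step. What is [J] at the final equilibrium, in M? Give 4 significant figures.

[J]_eq = 0.8641 M

Q₀ = 2.2565e-05 vs Keq = 0.09676 ⇒ Q<K, forward
Step 1:
                  D         J
  Initial     3.101   0.02594
  Change     -1.192    0.7946
  Equil       1.909    0.8205
  solve Keq expr → x = 0.3973; check Q = 0.09676
Then add 0.3678 M of J.
Step 2:
                  D         J
  Initial     1.909     1.188
  Change     0.2757   -0.1838
  Equil       2.185     1.005
  solve Keq expr → x = -0.0919; check Q = 0.09676
Then remove 0.2795 M of J.
Step 3:
                  D         J
  Initial     2.185     0.725
  Change    -0.2086    0.1391
  Equil       1.976    0.8641
  solve Keq expr → x = 0.06955; check Q = 0.09676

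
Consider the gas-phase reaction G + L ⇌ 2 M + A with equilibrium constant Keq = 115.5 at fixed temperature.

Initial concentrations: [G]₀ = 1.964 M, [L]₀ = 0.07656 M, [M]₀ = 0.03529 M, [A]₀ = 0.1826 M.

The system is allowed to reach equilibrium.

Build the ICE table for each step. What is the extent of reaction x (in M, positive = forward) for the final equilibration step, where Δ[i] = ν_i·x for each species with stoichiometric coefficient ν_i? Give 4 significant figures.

Q₀ = 0.001512 vs Keq = 115.5 ⇒ Q<K, forward
Step 1:
                   G          L          M          A
  Initial      1.964    0.07656    0.03529     0.1826
  Change    -0.07652   -0.07652      0.153    0.07652
  Equil        1.887 4.2155e-05     0.1883     0.2591
  solve Keq expr → x = 0.07652; check Q = 115.5

x = 0.07652 M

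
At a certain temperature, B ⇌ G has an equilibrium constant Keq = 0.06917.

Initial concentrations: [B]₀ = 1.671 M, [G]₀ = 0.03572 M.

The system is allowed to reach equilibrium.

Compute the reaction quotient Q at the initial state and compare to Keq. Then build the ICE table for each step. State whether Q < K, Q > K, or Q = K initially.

Q₀ = 0.02138; Q < K (proceeds forward)

Q₀ = 0.02138 vs Keq = 0.06917 ⇒ Q<K, forward
Step 1:
                   B          G
  Initial      1.671    0.03572
  Change     -0.0747     0.0747
  Equil        1.596     0.1104
  solve Keq expr → x = 0.0747; check Q = 0.06917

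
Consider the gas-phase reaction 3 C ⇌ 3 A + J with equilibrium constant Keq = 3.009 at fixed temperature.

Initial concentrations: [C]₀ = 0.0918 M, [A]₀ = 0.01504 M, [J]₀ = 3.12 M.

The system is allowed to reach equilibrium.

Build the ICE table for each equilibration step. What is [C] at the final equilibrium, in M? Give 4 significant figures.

[C]_eq = 0.05378 M

Q₀ = 0.01372 vs Keq = 3.009 ⇒ Q<K, forward
Step 1:
                   C          A          J
  I           0.0918    0.01504       3.12
  C         -0.03802    0.03802    0.01267
  E          0.05378    0.05306      3.133
  solve Keq expr → x = 0.01267; check Q = 3.009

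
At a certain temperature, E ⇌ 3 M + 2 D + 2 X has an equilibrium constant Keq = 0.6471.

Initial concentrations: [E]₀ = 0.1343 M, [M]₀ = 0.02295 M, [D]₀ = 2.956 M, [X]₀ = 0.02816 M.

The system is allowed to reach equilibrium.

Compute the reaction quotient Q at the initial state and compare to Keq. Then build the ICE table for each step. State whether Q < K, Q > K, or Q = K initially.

Q₀ = 6.2366e-07; Q < K (proceeds forward)

Q₀ = 6.2366e-07 vs Keq = 0.6471 ⇒ Q<K, forward
Step 1:
                    E           M           D           X
  Initial      0.1343     0.02295       2.956     0.02816
  Change      -0.1031      0.3094      0.2063      0.2063
  Equil       0.03117      0.3323       3.162      0.2344
  solve Keq expr → x = 0.1031; check Q = 0.6471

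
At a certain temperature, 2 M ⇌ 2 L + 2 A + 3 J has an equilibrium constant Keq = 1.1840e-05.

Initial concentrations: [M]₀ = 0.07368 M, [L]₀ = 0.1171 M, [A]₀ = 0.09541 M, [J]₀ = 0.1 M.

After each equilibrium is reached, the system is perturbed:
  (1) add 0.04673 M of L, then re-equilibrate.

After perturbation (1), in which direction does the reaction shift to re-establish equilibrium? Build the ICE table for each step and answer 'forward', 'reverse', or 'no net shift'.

Direction: reverse

Q₀ = 2.2993e-05 vs Keq = 1.1840e-05 ⇒ Q>K, reverse
Step 1:
                  M         L         A         J
  I         0.07368    0.1171   0.09541       0.1
  C        0.005905 -0.005905 -0.005905 -0.008858
  E         0.07959    0.1112    0.0895   0.09114
  solve Keq expr → x = -0.002953; check Q = 1.1840e-05
Then add 0.04673 M of L.
Step 2:
                  M         L         A         J
  I         0.07959    0.1579    0.0895   0.09114
  C        0.006244 -0.006244 -0.006244 -0.009366
  E         0.08583    0.1517   0.08326   0.08178
  solve Keq expr → x = -0.003122; check Q = 1.1840e-05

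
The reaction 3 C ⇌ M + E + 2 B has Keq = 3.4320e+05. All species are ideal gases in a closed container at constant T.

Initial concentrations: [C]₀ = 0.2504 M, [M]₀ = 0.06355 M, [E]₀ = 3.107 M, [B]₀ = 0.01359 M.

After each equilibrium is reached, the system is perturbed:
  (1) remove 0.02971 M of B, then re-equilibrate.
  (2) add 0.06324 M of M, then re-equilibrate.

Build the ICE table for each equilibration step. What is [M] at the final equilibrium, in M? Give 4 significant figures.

[M]_eq = 0.2091 M

Q₀ = 0.002323 vs Keq = 3.4320e+05 ⇒ Q<K, forward
Step 1:
                  C         M         E         B
  Initial    0.2504   0.06355     3.107   0.01359
  Change    -0.2469    0.0823    0.0823    0.1646
  Equil    0.003504    0.1458     3.189    0.1782
  solve Keq expr → x = 0.0823; check Q = 3.4320e+05
Then remove 0.02971 M of B.
Step 2:
                  C         M         E         B
  Initial  0.003504    0.1458     3.189    0.1485
  Change  -3.9658e-04 1.3219e-04 1.3219e-04 2.6438e-04
  Equil    0.003108     0.146     3.189    0.1487
  solve Keq expr → x = 1.3219e-04; check Q = 3.4320e+05
Then add 0.06324 M of M.
Step 3:
                  C         M         E         B
  Initial  0.003108    0.2092     3.189    0.1487
  Change  3.9125e-04 -1.3042e-04 -1.3042e-04 -2.6084e-04
  Equil    0.003499    0.2091     3.189    0.1485
  solve Keq expr → x = -1.3042e-04; check Q = 3.4320e+05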